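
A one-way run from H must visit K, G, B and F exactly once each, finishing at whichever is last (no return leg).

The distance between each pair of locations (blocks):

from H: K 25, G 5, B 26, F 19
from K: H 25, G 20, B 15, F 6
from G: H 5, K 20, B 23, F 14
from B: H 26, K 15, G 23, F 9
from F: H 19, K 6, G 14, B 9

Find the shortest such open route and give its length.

40 blocks — the minimum one-way total.

There are 4! = 24 possible orderings.
H - K - G - B - F: 25+20+23+9 = 77
H - K - G - F - B: 25+20+14+9 = 68
H - K - B - G - F: 25+15+23+14 = 77
H - K - B - F - G: 25+15+9+14 = 63
H - K - F - G - B: 25+6+14+23 = 68
H - K - F - B - G: 25+6+9+23 = 63
H - G - K - B - F: 5+20+15+9 = 49
H - G - K - F - B: 5+20+6+9 = 40
H - G - B - K - F: 5+23+15+6 = 49
H - G - B - F - K: 5+23+9+6 = 43
H - G - F - K - B: 5+14+6+15 = 40
H - G - F - B - K: 5+14+9+15 = 43
H - B - K - G - F: 26+15+20+14 = 75
H - B - K - F - G: 26+15+6+14 = 61
… (10 more)
The minimum is 40.
One shortest path: H → G → K → F → B.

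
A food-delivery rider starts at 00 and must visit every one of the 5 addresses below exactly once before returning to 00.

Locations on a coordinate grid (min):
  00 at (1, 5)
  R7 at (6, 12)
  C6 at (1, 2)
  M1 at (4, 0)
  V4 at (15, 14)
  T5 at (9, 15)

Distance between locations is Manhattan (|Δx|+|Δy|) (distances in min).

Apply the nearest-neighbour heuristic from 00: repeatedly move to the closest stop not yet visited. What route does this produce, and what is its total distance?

58 min along 00 → C6 → M1 → R7 → T5 → V4 → 00.

At 00 the remaining stops are C6 3, M1 8, R7 12, T5 18, V4 23; go to C6.
At C6 the remaining stops are M1 5, R7 15, T5 21, V4 26; go to M1.
At M1 the remaining stops are R7 14, T5 20, V4 25; go to R7.
At R7 the remaining stops are T5 6, V4 11; go to T5.
At T5 the remaining stops are V4 7; go to V4.
Return V4→00: 23.
Total = 3 + 5 + 14 + 6 + 7 + 23 = 58.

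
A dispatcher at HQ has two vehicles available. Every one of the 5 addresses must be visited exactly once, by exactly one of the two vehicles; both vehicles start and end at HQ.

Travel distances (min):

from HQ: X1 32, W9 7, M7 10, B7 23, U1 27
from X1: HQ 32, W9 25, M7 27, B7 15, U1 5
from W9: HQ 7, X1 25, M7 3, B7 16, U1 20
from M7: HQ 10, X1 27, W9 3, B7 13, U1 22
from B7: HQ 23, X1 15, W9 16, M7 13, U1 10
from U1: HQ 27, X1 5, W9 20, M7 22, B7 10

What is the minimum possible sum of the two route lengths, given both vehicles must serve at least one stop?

Minimum combined distance: 84 min.

There are 2^4 − 1 = 15 ways to divide the 5 stops into two non-empty groups. For each, the best each vehicle can do is its own shortest tour through its group:
  {X1} + {W9, M7, B7, U1}: 64 + 60 = 124
  {W9} + {X1, M7, B7, U1}: 14 + 70 = 84
  {X1, W9} + {M7, B7, U1}: 64 + 60 = 124
  {M7} + {X1, W9, B7, U1}: 20 + 70 = 90
  {X1, M7} + {W9, B7, U1}: 69 + 60 = 129
  {W9, M7} + {X1, B7, U1}: 20 + 70 = 90
  … (15 splits in total)
Best: vehicle 1 HQ → W9 → HQ = 14; vehicle 2 HQ → X1 → U1 → B7 → M7 → HQ = 70; combined 84.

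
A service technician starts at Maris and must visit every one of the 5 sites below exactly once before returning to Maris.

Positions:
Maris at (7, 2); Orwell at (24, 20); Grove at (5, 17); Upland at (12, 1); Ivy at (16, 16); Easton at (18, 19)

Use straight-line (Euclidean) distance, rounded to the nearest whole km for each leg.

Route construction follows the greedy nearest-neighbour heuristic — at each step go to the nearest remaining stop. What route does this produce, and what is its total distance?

65 km along Maris → Upland → Ivy → Easton → Orwell → Grove → Maris.

At Maris the remaining stops are Upland 5, Grove 15, Ivy 17, Easton 20, Orwell 25; go to Upland.
At Upland the remaining stops are Ivy 16, Grove 17, Easton 19, Orwell 22; go to Ivy.
At Ivy the remaining stops are Easton 4, Orwell 9, Grove 11; go to Easton.
At Easton the remaining stops are Orwell 6, Grove 13; go to Orwell.
At Orwell the remaining stops are Grove 19; go to Grove.
Return Grove→Maris: 15.
Total = 5 + 16 + 4 + 6 + 19 + 15 = 65.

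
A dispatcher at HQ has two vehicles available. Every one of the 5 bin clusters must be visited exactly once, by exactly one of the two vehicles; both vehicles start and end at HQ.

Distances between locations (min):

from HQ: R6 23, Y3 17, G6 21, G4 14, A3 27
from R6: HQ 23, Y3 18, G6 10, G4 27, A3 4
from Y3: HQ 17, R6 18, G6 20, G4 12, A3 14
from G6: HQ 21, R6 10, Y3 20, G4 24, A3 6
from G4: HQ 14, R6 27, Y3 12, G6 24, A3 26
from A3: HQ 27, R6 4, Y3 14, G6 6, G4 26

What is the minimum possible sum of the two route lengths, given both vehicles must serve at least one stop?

Minimum combined distance: 94 min.

There are 2^4 − 1 = 15 ways to divide the 5 stops into two non-empty groups. For each, the best each vehicle can do is its own shortest tour through its group:
  {R6} + {Y3, G6, G4, A3}: 46 + 67 = 113
  {Y3} + {R6, G6, G4, A3}: 34 + 71 = 105
  {R6, Y3} + {G6, G4, A3}: 58 + 67 = 125
  {G6} + {R6, Y3, G4, A3}: 42 + 67 = 109
  {R6, G6} + {Y3, G4, A3}: 54 + 67 = 121
  {Y3, G6} + {R6, G4, A3}: 58 + 67 = 125
  … (15 splits in total)
  {G4} + {R6, Y3, G6, A3}: 28 + 66 = 94  ← best
Best: vehicle 1 HQ → G4 → HQ = 28; vehicle 2 HQ → Y3 → R6 → A3 → G6 → HQ = 66; combined 94.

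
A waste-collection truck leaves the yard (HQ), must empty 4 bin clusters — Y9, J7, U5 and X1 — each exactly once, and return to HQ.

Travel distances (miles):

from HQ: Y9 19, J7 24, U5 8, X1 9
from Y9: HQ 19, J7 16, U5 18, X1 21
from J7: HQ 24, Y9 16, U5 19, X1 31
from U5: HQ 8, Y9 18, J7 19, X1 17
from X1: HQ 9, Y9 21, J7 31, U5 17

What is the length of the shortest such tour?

With 4 stops there are 4!/2 = 12 distinct round trips (a route and its reverse cost the same).
HQ-Y9-J7-U5-X1-HQ: 19+16+19+17+9 = 80
HQ-Y9-J7-X1-U5-HQ: 19+16+31+17+8 = 91
HQ-Y9-U5-J7-X1-HQ: 19+18+19+31+9 = 96
HQ-Y9-U5-X1-J7-HQ: 19+18+17+31+24 = 109
HQ-Y9-X1-J7-U5-HQ: 19+21+31+19+8 = 98
HQ-Y9-X1-U5-J7-HQ: 19+21+17+19+24 = 100
HQ-J7-Y9-U5-X1-HQ: 24+16+18+17+9 = 84
HQ-J7-Y9-X1-U5-HQ: 24+16+21+17+8 = 86
HQ-J7-U5-Y9-X1-HQ: 24+19+18+21+9 = 91
HQ-J7-X1-Y9-U5-HQ: 24+31+21+18+8 = 102
HQ-U5-Y9-J7-X1-HQ: 8+18+16+31+9 = 82
HQ-U5-J7-Y9-X1-HQ: 8+19+16+21+9 = 73
The minimum is 73.
One optimal route: HQ → U5 → J7 → Y9 → X1 → HQ (or its reverse).

Minimum total distance: 73 miles.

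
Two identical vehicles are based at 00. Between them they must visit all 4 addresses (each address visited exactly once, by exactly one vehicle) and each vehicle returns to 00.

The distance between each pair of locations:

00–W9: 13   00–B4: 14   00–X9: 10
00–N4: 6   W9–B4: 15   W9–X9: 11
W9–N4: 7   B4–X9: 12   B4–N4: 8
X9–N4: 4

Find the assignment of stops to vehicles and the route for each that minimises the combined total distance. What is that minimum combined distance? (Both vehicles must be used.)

Check every non-empty split of the stops between the two vehicles; for each half take its own optimal tour:
  {W9} + {B4, X9, N4}: 26 + 36 = 62
  {B4} + {W9, X9, N4}: 28 + 34 = 62
  {W9, B4} + {X9, N4}: 42 + 20 = 62
  {X9} + {W9, B4, N4}: 20 + 42 = 62
  {W9, X9} + {B4, N4}: 34 + 28 = 62
  {B4, X9} + {W9, N4}: 36 + 26 = 62
  … (7 splits in total)
Best: vehicle 1 00 → W9 → 00 = 26; vehicle 2 00 → B4 → X9 → N4 → 00 = 36; combined 62.

62 — the smallest possible combined total.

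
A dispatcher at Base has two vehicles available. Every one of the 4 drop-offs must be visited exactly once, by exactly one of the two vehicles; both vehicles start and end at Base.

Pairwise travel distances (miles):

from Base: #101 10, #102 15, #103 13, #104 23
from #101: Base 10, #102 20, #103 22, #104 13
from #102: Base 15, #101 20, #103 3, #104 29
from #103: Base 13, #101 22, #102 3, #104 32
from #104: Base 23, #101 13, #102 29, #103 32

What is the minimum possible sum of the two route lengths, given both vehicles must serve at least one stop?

There are 2^3 − 1 = 7 ways to divide the 4 stops into two non-empty groups. For each, the best each vehicle can do is its own shortest tour through its group:
  {#101} + {#102, #103, #104}: 20 + 68 = 88
  {#102} + {#101, #103, #104}: 30 + 68 = 98
  {#101, #102} + {#103, #104}: 45 + 68 = 113
  {#103} + {#101, #102, #104}: 26 + 67 = 93
  {#101, #103} + {#102, #104}: 45 + 67 = 112
  {#102, #103} + {#101, #104}: 31 + 46 = 77
  … (7 splits in total)
Best: vehicle 1 Base → #102 → #103 → Base = 31; vehicle 2 Base → #101 → #104 → Base = 46; combined 77.

Minimum combined distance: 77 miles.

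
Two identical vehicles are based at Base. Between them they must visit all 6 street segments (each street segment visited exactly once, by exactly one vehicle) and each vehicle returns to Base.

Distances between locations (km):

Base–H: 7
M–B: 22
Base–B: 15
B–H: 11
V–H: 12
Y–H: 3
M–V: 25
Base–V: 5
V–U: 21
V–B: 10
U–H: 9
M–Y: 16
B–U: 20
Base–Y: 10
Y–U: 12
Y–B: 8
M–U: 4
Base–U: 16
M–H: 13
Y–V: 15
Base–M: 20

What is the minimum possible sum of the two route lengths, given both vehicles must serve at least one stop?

Check every non-empty split of the stops between the two vehicles; for each half take its own optimal tour:
  {M} + {Y, V, B, U, H}: 40 + 51 = 91
  {Y} + {M, V, B, U, H}: 20 + 57 = 77
  {M, Y} + {V, B, U, H}: 46 + 51 = 97
  {V} + {M, Y, B, U, H}: 10 + 59 = 69
  {M, V} + {Y, B, U, H}: 50 + 51 = 101
  {Y, V} + {M, B, U, H}: 30 + 57 = 87
  … (31 splits in total)
Best: vehicle 1 Base → V → Base = 10; vehicle 2 Base → M → U → H → Y → B → Base = 59; combined 69.

69 km — the smallest possible combined total.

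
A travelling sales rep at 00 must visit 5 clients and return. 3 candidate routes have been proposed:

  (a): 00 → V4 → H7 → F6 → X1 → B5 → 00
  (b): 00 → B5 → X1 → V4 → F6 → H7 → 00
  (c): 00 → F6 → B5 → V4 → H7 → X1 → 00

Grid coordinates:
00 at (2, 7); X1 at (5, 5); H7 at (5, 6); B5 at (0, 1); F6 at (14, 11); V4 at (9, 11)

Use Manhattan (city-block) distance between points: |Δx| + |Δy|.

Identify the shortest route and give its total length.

Shortest is (b), total 50.

(a): 11 + 9 + 14 + 15 + 9 + 8 = 66
(b): 8 + 9 + 10 + 5 + 14 + 4 = 50
(c): 16 + 24 + 19 + 9 + 1 + 5 = 74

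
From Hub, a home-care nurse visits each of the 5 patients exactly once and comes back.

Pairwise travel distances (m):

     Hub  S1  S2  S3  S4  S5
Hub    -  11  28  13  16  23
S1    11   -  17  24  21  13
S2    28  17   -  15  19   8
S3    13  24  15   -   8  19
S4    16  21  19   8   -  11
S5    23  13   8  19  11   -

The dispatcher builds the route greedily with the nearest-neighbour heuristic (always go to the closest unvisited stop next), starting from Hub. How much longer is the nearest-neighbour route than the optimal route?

3 m longer than the optimal tour.

From Hub: S1=11, S3=13, S4=16, S5=23, S2=28 → choose S1 (11).
From S1: S5=13, S2=17, S4=21, S3=24 → choose S5 (13).
From S5: S2=8, S4=11, S3=19 → choose S2 (8).
From S2: S3=15, S4=19 → choose S3 (15).
From S3: S4=8 → choose S4 (8).
NN route Hub → S1 → S5 → S2 → S3 → S4 → Hub costs 71.
Optimal: Hub → S1 → S2 → S5 → S4 → S3 → Hub costs 68 (by enumerating all 60 distinct tours).
Excess = 71 − 68 = 3.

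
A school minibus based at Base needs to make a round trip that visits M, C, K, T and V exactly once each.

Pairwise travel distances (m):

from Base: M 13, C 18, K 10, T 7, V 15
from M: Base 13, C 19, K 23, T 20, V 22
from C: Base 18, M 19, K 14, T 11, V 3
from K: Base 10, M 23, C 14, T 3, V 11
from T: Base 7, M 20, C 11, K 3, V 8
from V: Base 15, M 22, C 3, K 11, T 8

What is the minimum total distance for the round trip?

Minimum total distance: 56 m.

With 5 stops there are 5!/2 = 60 distinct round trips (a route and its reverse cost the same).
Base→M→C→K→T→V→Base: 13+19+14+3+8+15 = 72
Base→M→C→K→V→T→Base: 13+19+14+11+8+7 = 72
Base→M→C→T→K→V→Base: 13+19+11+3+11+15 = 72
Base→M→C→T→V→K→Base: 13+19+11+8+11+10 = 72
Base→M→C→V→K→T→Base: 13+19+3+11+3+7 = 56
Base→M→C→V→T→K→Base: 13+19+3+8+3+10 = 56
Base→M→K→C→T→V→Base: 13+23+14+11+8+15 = 84
Base→M→K→C→V→T→Base: 13+23+14+3+8+7 = 68
Base→M→K→T→C→V→Base: 13+23+3+11+3+15 = 68
Base→M→K→T→V→C→Base: 13+23+3+8+3+18 = 68
Base→M→K→V→C→T→Base: 13+23+11+3+11+7 = 68
Base→M→K→V→T→C→Base: 13+23+11+8+11+18 = 84
Base→M→T→C→K→V→Base: 13+20+11+14+11+15 = 84
Base→M→T→C→V→K→Base: 13+20+11+3+11+10 = 68
… (46 more)
The minimum is 56.
One optimal route: Base → M → C → V → K → T → Base (or its reverse).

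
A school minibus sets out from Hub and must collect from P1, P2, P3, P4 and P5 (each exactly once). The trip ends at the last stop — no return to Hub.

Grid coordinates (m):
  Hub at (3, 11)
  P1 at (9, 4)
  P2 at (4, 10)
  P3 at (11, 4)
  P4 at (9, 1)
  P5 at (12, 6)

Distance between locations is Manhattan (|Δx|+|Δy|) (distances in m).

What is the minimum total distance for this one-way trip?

There are 5! = 120 possible orderings.
Hub → P1 → P2 → P3 → P4 → P5: 13+11+13+5+8 = 50
Hub → P1 → P2 → P3 → P5 → P4: 13+11+13+3+8 = 48
Hub → P1 → P2 → P4 → P3 → P5: 13+11+14+5+3 = 46
Hub → P1 → P2 → P4 → P5 → P3: 13+11+14+8+3 = 49
Hub → P1 → P2 → P5 → P3 → P4: 13+11+12+3+5 = 44
Hub → P1 → P2 → P5 → P4 → P3: 13+11+12+8+5 = 49
Hub → P1 → P3 → P2 → P4 → P5: 13+2+13+14+8 = 50
Hub → P1 → P3 → P2 → P5 → P4: 13+2+13+12+8 = 48
Hub → P1 → P3 → P4 → P2 → P5: 13+2+5+14+12 = 46
Hub → P1 → P3 → P4 → P5 → P2: 13+2+5+8+12 = 40
Hub → P1 → P3 → P5 → P2 → P4: 13+2+3+12+14 = 44
Hub → P1 → P3 → P5 → P4 → P2: 13+2+3+8+14 = 40
Hub → P1 → P4 → P2 → P3 → P5: 13+3+14+13+3 = 46
Hub → P1 → P4 → P2 → P5 → P3: 13+3+14+12+3 = 45
… (106 more)
Hub → P2 → P5 → P3 → P1 → P4: 2+12+3+2+3 = 22  ← best
The minimum is 22.
One shortest path: Hub → P2 → P5 → P3 → P1 → P4.

22 m — the minimum one-way total.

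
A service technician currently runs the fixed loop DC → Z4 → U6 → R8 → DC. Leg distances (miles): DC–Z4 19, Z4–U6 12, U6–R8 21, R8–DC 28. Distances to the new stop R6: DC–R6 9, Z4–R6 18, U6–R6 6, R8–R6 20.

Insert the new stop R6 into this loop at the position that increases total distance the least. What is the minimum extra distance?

Adding 1 miles by placing R6 on the R8–DC leg.

Insertion cost between consecutive stops i–j is d(i,R6) + d(R6,j) − d(i,j):
  between DC and Z4: 9 + 18 − 19 = 8
  between Z4 and U6: 18 + 6 − 12 = 12
  between U6 and R8: 6 + 20 − 21 = 5
  between R8 and DC: 20 + 9 − 28 = 1
Cheapest insertion is between R8 and DC, adding 1.
New total = 80 + 1 = 81.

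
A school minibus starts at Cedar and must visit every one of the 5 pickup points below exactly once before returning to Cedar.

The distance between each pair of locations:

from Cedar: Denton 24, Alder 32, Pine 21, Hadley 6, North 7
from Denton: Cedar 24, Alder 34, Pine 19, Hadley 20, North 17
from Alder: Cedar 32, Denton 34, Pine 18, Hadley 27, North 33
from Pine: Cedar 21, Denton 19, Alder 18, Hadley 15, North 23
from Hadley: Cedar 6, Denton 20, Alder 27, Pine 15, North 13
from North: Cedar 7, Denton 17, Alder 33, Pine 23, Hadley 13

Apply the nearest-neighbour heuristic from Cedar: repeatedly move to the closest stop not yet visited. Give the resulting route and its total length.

Nearest-neighbour total = 105; route Cedar → Hadley → North → Denton → Pine → Alder → Cedar.

Cedar → [Hadley:6 / North:7 / Pine:21 / Denton:24 / Alder:32] → Hadley (6)
Hadley → [North:13 / Pine:15 / Denton:20 / Alder:27] → North (13)
North → [Denton:17 / Pine:23 / Alder:33] → Denton (17)
Denton → [Pine:19 / Alder:34] → Pine (19)
Pine → [Alder:18] → Alder (18)
Return Alder→Cedar: 32.
Total = 6 + 13 + 17 + 19 + 18 + 32 = 105.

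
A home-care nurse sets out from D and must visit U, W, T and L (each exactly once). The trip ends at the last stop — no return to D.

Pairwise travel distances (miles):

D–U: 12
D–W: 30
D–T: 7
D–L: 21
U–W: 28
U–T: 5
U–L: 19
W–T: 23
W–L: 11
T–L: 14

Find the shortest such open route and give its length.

There are 4! = 24 possible orderings.
D→U→W→T→L: 12+28+23+14 = 77
D→U→W→L→T: 12+28+11+14 = 65
D→U→T→W→L: 12+5+23+11 = 51
D→U→T→L→W: 12+5+14+11 = 42
D→U→L→W→T: 12+19+11+23 = 65
D→U→L→T→W: 12+19+14+23 = 68
D→W→U→T→L: 30+28+5+14 = 77
D→W→U→L→T: 30+28+19+14 = 91
D→W→T→U→L: 30+23+5+19 = 77
D→W→T→L→U: 30+23+14+19 = 86
D→W→L→U→T: 30+11+19+5 = 65
D→W→L→T→U: 30+11+14+5 = 60
D→T→U→W→L: 7+5+28+11 = 51
D→T→U→L→W: 7+5+19+11 = 42
… (10 more)
The minimum is 42.
One shortest path: D → U → T → L → W.

Shortest open route: 42 miles.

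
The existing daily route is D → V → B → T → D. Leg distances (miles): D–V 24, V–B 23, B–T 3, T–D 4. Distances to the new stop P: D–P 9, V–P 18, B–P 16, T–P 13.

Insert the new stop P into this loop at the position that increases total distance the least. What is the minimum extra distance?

Insertion cost between consecutive stops i–j is d(i,P) + d(P,j) − d(i,j):
  between D and V: 9 + 18 − 24 = 3
  between V and B: 18 + 16 − 23 = 11
  between B and T: 16 + 13 − 3 = 26
  between T and D: 13 + 9 − 4 = 18
Cheapest insertion is between D and V, adding 3.
New total = 54 + 3 = 57.

Minimum extra distance: 3 miles, inserting P between D and V.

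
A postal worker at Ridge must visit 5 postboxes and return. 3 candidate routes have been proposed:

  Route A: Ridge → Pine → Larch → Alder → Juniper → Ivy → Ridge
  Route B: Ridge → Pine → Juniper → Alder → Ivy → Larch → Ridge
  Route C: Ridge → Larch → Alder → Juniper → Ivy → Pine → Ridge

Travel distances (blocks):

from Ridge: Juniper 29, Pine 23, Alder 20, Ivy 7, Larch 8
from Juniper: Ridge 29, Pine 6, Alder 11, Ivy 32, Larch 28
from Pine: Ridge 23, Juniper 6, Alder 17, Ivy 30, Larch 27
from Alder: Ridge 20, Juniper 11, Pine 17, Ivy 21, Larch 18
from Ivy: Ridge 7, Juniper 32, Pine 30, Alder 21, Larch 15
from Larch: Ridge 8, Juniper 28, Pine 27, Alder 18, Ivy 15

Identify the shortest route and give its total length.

Route A: 23 + 27 + 18 + 11 + 32 + 7 = 118
Route B: 23 + 6 + 11 + 21 + 15 + 8 = 84
Route C: 8 + 18 + 11 + 32 + 30 + 23 = 122

Shortest is Route B, total 84 blocks.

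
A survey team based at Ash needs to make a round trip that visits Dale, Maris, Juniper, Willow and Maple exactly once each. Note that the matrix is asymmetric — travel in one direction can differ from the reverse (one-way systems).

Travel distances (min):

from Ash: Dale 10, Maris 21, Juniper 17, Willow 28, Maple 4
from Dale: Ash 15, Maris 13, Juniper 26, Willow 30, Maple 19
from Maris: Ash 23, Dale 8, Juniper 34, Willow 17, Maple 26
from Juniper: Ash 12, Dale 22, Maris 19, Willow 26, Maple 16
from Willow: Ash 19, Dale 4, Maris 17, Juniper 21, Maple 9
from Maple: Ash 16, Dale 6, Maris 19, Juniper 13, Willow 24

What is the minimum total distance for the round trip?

Ash→Dale→Maris→Juniper→Willow→Maple→Ash: 10+13+34+26+9+16 = 108
Ash→Dale→Maris→Juniper→Maple→Willow→Ash: 10+13+34+16+24+19 = 116
Ash→Dale→Maris→Willow→Juniper→Maple→Ash: 10+13+17+21+16+16 = 93
Ash→Dale→Maris→Willow→Maple→Juniper→Ash: 10+13+17+9+13+12 = 74
Ash→Dale→Maris→Maple→Juniper→Willow→Ash: 10+13+26+13+26+19 = 107
Ash→Dale→Maris→Maple→Willow→Juniper→Ash: 10+13+26+24+21+12 = 106
Ash→Dale→Juniper→Maris→Willow→Maple→Ash: 10+26+19+17+9+16 = 97
Ash→Dale→Juniper→Maris→Maple→Willow→Ash: 10+26+19+26+24+19 = 124
Ash→Dale→Juniper→Willow→Maris→Maple→Ash: 10+26+26+17+26+16 = 121
Ash→Dale→Juniper→Willow→Maple→Maris→Ash: 10+26+26+9+19+23 = 113
Ash→Dale→Juniper→Maple→Maris→Willow→Ash: 10+26+16+19+17+19 = 107
Ash→Dale→Juniper→Maple→Willow→Maris→Ash: 10+26+16+24+17+23 = 116
Ash→Dale→Willow→Maris→Juniper→Maple→Ash: 10+30+17+34+16+16 = 123
Ash→Dale→Willow→Maris→Maple→Juniper→Ash: 10+30+17+26+13+12 = 108
… (106 more)
Ash→Maple→Juniper→Maris→Willow→Dale→Ash: 4+13+19+17+4+15 = 72  ← best
The minimum is 72.
One optimal route: Ash → Maple → Juniper → Maris → Willow → Dale → Ash.

Minimum total distance: 72 min.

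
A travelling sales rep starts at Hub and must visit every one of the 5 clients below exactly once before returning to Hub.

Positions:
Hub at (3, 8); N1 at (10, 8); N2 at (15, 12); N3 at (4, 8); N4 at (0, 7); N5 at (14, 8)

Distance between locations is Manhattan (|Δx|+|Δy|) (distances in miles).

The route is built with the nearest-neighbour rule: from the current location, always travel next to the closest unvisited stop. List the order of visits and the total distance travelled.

Hub → [N3:1 / N4:4 / N1:7 / N5:11 / N2:16] → N3 (1)
N3 → [N4:5 / N1:6 / N5:10 / N2:15] → N4 (5)
N4 → [N1:11 / N5:15 / N2:20] → N1 (11)
N1 → [N5:4 / N2:9] → N5 (4)
N5 → [N2:5] → N2 (5)
Return N2→Hub: 16.
Total = 1 + 5 + 11 + 4 + 5 + 16 = 42.

42 miles along Hub → N3 → N4 → N1 → N5 → N2 → Hub.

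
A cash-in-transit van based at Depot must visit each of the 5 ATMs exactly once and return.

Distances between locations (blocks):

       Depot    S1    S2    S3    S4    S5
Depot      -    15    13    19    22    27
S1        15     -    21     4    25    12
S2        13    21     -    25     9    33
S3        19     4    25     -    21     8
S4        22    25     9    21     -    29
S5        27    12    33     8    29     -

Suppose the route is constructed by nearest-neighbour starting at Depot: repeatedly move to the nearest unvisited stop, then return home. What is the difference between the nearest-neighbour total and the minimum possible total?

From Depot: S2=13, S1=15, S3=19, S4=22, S5=27 → choose S2 (13).
From S2: S4=9, S1=21, S3=25, S5=33 → choose S4 (9).
From S4: S3=21, S1=25, S5=29 → choose S3 (21).
From S3: S1=4, S5=8 → choose S1 (4).
From S1: S5=12 → choose S5 (12).
NN route Depot → S2 → S4 → S3 → S1 → S5 → Depot costs 86.
Optimal: Depot → S1 → S3 → S5 → S4 → S2 → Depot costs 78 (by enumerating all 60 distinct tours).
Excess = 86 − 78 = 8.

The nearest-neighbour route is 8 blocks longer than optimal.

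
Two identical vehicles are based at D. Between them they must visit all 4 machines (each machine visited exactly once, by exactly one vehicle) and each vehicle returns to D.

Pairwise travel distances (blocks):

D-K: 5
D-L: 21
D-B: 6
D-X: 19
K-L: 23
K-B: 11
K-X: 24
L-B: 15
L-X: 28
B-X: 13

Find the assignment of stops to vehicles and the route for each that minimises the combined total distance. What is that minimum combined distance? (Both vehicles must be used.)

78 blocks — the smallest possible combined total.

Check every non-empty split of the stops between the two vehicles; for each half take its own optimal tour:
  {K} + {L, B, X}: 10 + 68 = 78
  {L} + {K, B, X}: 42 + 48 = 90
  {K, L} + {B, X}: 49 + 38 = 87
  {B} + {K, L, X}: 12 + 75 = 87
  {K, B} + {L, X}: 22 + 68 = 90
  {L, B} + {K, X}: 42 + 48 = 90
  … (7 splits in total)
Best: vehicle 1 D → K → D = 10; vehicle 2 D → L → B → X → D = 68; combined 78.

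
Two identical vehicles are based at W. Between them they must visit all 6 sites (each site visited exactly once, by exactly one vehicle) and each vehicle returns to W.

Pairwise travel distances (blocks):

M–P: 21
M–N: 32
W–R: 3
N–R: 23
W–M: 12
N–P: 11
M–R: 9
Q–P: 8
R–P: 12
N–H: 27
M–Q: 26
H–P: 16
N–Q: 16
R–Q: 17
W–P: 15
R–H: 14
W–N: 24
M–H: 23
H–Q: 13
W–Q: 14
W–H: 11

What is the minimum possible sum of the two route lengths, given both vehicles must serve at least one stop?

90 blocks — the smallest possible combined total.

Check every non-empty split of the stops between the two vehicles; for each half take its own optimal tour:
  {M} + {N, R, H, Q, P}: 24 + 66 = 90
  {N} + {M, R, H, Q, P}: 48 + 65 = 113
  {M, N} + {R, H, Q, P}: 68 + 47 = 115
  {R} + {M, N, H, Q, P}: 6 + 84 = 90
  {M, R} + {N, H, Q, P}: 24 + 66 = 90
  {N, R} + {M, H, Q, P}: 50 + 65 = 115
  … (31 splits in total)
Best: vehicle 1 W → M → W = 24; vehicle 2 W → R → P → N → Q → H → W = 66; combined 90.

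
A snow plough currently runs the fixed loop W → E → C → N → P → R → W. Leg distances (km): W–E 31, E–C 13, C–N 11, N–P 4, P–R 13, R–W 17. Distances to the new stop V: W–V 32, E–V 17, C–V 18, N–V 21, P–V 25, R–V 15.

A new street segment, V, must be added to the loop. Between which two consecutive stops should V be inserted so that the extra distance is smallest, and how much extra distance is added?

Insertion cost between consecutive stops i–j is d(i,V) + d(V,j) − d(i,j):
  between W and E: 32 + 17 − 31 = 18
  between E and C: 17 + 18 − 13 = 22
  between C and N: 18 + 21 − 11 = 28
  between N and P: 21 + 25 − 4 = 42
  between P and R: 25 + 15 − 13 = 27
  between R and W: 15 + 32 − 17 = 30
Cheapest insertion is between W and E, adding 18.
New total = 89 + 18 = 107.

+18 km — insert V between W and E.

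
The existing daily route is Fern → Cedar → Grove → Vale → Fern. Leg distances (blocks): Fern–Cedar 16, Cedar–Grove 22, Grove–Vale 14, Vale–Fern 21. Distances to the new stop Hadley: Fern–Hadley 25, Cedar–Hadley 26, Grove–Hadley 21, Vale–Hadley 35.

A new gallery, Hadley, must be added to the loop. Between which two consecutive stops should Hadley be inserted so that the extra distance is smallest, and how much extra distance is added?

Minimum extra distance: 25 blocks, inserting Hadley between Cedar and Grove.

Insertion cost between consecutive stops i–j is d(i,Hadley) + d(Hadley,j) − d(i,j):
  between Fern and Cedar: 25 + 26 − 16 = 35
  between Cedar and Grove: 26 + 21 − 22 = 25
  between Grove and Vale: 21 + 35 − 14 = 42
  between Vale and Fern: 35 + 25 − 21 = 39
Cheapest insertion is between Cedar and Grove, adding 25.
New total = 73 + 25 = 98.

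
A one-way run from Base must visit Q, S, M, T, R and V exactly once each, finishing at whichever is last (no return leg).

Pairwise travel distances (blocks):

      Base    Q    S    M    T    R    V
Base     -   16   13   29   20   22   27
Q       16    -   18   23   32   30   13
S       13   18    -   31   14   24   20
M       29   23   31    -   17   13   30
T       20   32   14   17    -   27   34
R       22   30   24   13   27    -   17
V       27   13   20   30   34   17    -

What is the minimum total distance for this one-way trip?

There are 6! = 720 possible orderings.
Base - Q - S - M - T - R - V: 16+18+31+17+27+17 = 126
Base - Q - S - M - T - V - R: 16+18+31+17+34+17 = 133
Base - Q - S - M - R - T - V: 16+18+31+13+27+34 = 139
Base - Q - S - M - R - V - T: 16+18+31+13+17+34 = 129
Base - Q - S - M - V - T - R: 16+18+31+30+34+27 = 156
Base - Q - S - M - V - R - T: 16+18+31+30+17+27 = 139
Base - Q - S - T - M - R - V: 16+18+14+17+13+17 = 95
Base - Q - S - T - M - V - R: 16+18+14+17+30+17 = 112
… (712 more)
Base - S - T - M - R - V - Q: 13+14+17+13+17+13 = 87  ← best
The minimum is 87.
One shortest path: Base → S → T → M → R → V → Q.

Minimum one-way distance = 87 blocks.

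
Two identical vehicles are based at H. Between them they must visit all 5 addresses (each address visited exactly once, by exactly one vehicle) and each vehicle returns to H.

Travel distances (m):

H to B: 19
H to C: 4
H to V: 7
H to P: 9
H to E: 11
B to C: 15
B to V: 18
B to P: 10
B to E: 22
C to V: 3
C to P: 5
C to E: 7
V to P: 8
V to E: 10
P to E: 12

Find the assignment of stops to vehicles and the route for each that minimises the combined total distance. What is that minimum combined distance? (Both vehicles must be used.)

Check every non-empty split of the stops between the two vehicles; for each half take its own optimal tour:
  {B} + {C, V, P, E}: 38 + 38 = 76
  {C} + {B, V, P, E}: 8 + 58 = 66
  {B, C} + {V, P, E}: 38 + 38 = 76
  {V} + {B, C, P, E}: 14 + 52 = 66
  {B, V} + {C, P, E}: 44 + 32 = 76
  {C, V} + {B, P, E}: 14 + 52 = 66
  … (15 splits in total)
Best: vehicle 1 H → C → H = 8; vehicle 2 H → B → P → V → E → H = 58; combined 66.

66 m — the smallest possible combined total.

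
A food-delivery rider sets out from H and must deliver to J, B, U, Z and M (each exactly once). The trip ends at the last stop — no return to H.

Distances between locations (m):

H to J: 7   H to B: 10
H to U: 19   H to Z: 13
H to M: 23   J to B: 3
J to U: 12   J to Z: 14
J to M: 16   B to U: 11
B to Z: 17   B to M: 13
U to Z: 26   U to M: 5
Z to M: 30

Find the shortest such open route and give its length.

Shortest open route: 46 m.

There are 5! = 120 possible orderings.
H → J → B → U → Z → M: 7+3+11+26+30 = 77
H → J → B → U → M → Z: 7+3+11+5+30 = 56
H → J → B → Z → U → M: 7+3+17+26+5 = 58
H → J → B → Z → M → U: 7+3+17+30+5 = 62
H → J → B → M → U → Z: 7+3+13+5+26 = 54
H → J → B → M → Z → U: 7+3+13+30+26 = 79
H → J → U → B → Z → M: 7+12+11+17+30 = 77
H → J → U → B → M → Z: 7+12+11+13+30 = 73
H → J → U → Z → B → M: 7+12+26+17+13 = 75
H → J → U → Z → M → B: 7+12+26+30+13 = 88
H → J → U → M → B → Z: 7+12+5+13+17 = 54
H → J → U → M → Z → B: 7+12+5+30+17 = 71
H → J → Z → B → U → M: 7+14+17+11+5 = 54
H → J → Z → B → M → U: 7+14+17+13+5 = 56
… (106 more)
H → Z → J → B → U → M: 13+14+3+11+5 = 46  ← best
The minimum is 46.
One shortest path: H → Z → J → B → U → M.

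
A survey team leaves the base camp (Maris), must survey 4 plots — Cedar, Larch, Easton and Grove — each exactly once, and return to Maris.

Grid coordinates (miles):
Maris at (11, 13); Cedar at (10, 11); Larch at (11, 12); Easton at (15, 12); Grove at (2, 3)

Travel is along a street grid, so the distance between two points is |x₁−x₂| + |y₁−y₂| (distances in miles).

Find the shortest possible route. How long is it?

Shortest round trip = 46 miles.

Maris-Cedar-Larch-Easton-Grove-Maris: 3+2+4+22+19 = 50
Maris-Cedar-Larch-Grove-Easton-Maris: 3+2+18+22+5 = 50
Maris-Cedar-Easton-Larch-Grove-Maris: 3+6+4+18+19 = 50
Maris-Cedar-Easton-Grove-Larch-Maris: 3+6+22+18+1 = 50
Maris-Cedar-Grove-Larch-Easton-Maris: 3+16+18+4+5 = 46
Maris-Cedar-Grove-Easton-Larch-Maris: 3+16+22+4+1 = 46
Maris-Larch-Cedar-Easton-Grove-Maris: 1+2+6+22+19 = 50
Maris-Larch-Cedar-Grove-Easton-Maris: 1+2+16+22+5 = 46
Maris-Larch-Easton-Cedar-Grove-Maris: 1+4+6+16+19 = 46
Maris-Larch-Grove-Cedar-Easton-Maris: 1+18+16+6+5 = 46
Maris-Easton-Cedar-Larch-Grove-Maris: 5+6+2+18+19 = 50
Maris-Easton-Larch-Cedar-Grove-Maris: 5+4+2+16+19 = 46
The minimum is 46.
One optimal route: Maris → Cedar → Grove → Larch → Easton → Maris (or its reverse).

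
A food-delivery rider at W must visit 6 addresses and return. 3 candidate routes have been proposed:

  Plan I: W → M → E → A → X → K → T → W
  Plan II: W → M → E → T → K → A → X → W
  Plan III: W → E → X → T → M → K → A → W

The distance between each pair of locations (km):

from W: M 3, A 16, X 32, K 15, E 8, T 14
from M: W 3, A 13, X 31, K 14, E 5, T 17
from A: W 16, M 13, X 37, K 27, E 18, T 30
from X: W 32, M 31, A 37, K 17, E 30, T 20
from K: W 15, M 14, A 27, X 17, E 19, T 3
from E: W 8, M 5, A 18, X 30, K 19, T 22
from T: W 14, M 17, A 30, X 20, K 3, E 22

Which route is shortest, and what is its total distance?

Plan I: 3 + 5 + 18 + 37 + 17 + 3 + 14 = 97
Plan II: 3 + 5 + 22 + 3 + 27 + 37 + 32 = 129
Plan III: 8 + 30 + 20 + 17 + 14 + 27 + 16 = 132

97 km — Plan I is the shortest.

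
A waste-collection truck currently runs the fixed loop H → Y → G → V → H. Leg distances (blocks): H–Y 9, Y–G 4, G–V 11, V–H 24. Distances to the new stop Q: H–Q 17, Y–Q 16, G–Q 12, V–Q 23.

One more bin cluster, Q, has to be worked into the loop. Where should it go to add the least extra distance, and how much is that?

Insertion cost between consecutive stops i–j is d(i,Q) + d(Q,j) − d(i,j):
  between H and Y: 17 + 16 − 9 = 24
  between Y and G: 16 + 12 − 4 = 24
  between G and V: 12 + 23 − 11 = 24
  between V and H: 23 + 17 − 24 = 16
Cheapest insertion is between V and H, adding 16.
New total = 48 + 16 = 64.

Adding 16 blocks by placing Q on the V–H leg.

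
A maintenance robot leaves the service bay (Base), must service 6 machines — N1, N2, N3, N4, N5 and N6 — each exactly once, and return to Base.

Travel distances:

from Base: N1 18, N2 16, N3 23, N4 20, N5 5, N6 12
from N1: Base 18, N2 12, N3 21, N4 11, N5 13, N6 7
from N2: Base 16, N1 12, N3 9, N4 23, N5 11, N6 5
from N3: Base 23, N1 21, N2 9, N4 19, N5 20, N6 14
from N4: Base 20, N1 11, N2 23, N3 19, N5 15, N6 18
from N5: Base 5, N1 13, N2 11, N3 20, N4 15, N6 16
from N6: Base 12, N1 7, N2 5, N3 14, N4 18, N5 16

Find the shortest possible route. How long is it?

74 — the shortest possible round trip.

Base→N1→N2→N3→N4→N5→N6→Base: 18+12+9+19+15+16+12 = 101
Base→N1→N2→N3→N4→N6→N5→Base: 18+12+9+19+18+16+5 = 97
Base→N1→N2→N3→N5→N4→N6→Base: 18+12+9+20+15+18+12 = 104
Base→N1→N2→N3→N5→N6→N4→Base: 18+12+9+20+16+18+20 = 113
Base→N1→N2→N3→N6→N4→N5→Base: 18+12+9+14+18+15+5 = 91
Base→N1→N2→N3→N6→N5→N4→Base: 18+12+9+14+16+15+20 = 104
Base→N1→N2→N4→N3→N5→N6→Base: 18+12+23+19+20+16+12 = 120
Base→N1→N2→N4→N3→N6→N5→Base: 18+12+23+19+14+16+5 = 107
… (352 more)
Base→N5→N1→N4→N3→N2→N6→Base: 5+13+11+19+9+5+12 = 74  ← best
The minimum is 74.
One optimal route: Base → N5 → N1 → N4 → N3 → N2 → N6 → Base (or its reverse).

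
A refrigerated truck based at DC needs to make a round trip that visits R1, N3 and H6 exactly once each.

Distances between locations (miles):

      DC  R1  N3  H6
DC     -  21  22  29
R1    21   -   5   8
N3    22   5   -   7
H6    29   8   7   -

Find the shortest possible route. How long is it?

Shortest round trip = 58 miles.

With 3 stops there are 3!/2 = 3 distinct round trips (a route and its reverse cost the same).
DC → R1 → N3 → H6 → DC: 21+5+7+29 = 62
DC → R1 → H6 → N3 → DC: 21+8+7+22 = 58
DC → N3 → R1 → H6 → DC: 22+5+8+29 = 64
The minimum is 58.
One optimal route: DC → R1 → H6 → N3 → DC (or its reverse).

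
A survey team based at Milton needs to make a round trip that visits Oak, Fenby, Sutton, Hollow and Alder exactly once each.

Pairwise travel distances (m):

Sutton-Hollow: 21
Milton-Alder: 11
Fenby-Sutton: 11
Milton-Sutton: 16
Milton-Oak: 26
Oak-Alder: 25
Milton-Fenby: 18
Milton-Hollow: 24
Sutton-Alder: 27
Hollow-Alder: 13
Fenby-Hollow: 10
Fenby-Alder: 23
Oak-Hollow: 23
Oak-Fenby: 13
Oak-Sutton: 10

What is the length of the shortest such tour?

Milton - Oak - Fenby - Sutton - Hollow - Alder - Milton: 26+13+11+21+13+11 = 95
Milton - Oak - Fenby - Sutton - Alder - Hollow - Milton: 26+13+11+27+13+24 = 114
Milton - Oak - Fenby - Hollow - Sutton - Alder - Milton: 26+13+10+21+27+11 = 108
Milton - Oak - Fenby - Hollow - Alder - Sutton - Milton: 26+13+10+13+27+16 = 105
Milton - Oak - Fenby - Alder - Sutton - Hollow - Milton: 26+13+23+27+21+24 = 134
Milton - Oak - Fenby - Alder - Hollow - Sutton - Milton: 26+13+23+13+21+16 = 112
Milton - Oak - Sutton - Fenby - Hollow - Alder - Milton: 26+10+11+10+13+11 = 81
Milton - Oak - Sutton - Fenby - Alder - Hollow - Milton: 26+10+11+23+13+24 = 107
Milton - Oak - Sutton - Hollow - Fenby - Alder - Milton: 26+10+21+10+23+11 = 101
Milton - Oak - Sutton - Hollow - Alder - Fenby - Milton: 26+10+21+13+23+18 = 111
Milton - Oak - Sutton - Alder - Fenby - Hollow - Milton: 26+10+27+23+10+24 = 120
Milton - Oak - Sutton - Alder - Hollow - Fenby - Milton: 26+10+27+13+10+18 = 104
Milton - Oak - Hollow - Fenby - Sutton - Alder - Milton: 26+23+10+11+27+11 = 108
Milton - Oak - Hollow - Fenby - Alder - Sutton - Milton: 26+23+10+23+27+16 = 125
… (46 more)
Milton - Sutton - Oak - Fenby - Hollow - Alder - Milton: 16+10+13+10+13+11 = 73  ← best
The minimum is 73.
One optimal route: Milton → Sutton → Oak → Fenby → Hollow → Alder → Milton (or its reverse).

Minimum total distance: 73 m.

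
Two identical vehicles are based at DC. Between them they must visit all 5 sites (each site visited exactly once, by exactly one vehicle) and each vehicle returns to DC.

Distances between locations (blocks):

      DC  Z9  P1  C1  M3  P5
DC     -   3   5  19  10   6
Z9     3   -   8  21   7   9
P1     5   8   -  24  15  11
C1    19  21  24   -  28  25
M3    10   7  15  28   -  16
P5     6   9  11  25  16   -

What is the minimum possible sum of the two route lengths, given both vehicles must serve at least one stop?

Check every non-empty split of the stops between the two vehicles; for each half take its own optimal tour:
  {Z9} + {P1, C1, M3, P5}: 6 + 79 = 85
  {P1} + {Z9, C1, M3, P5}: 10 + 69 = 79
  {Z9, P1} + {C1, M3, P5}: 16 + 69 = 85
  {C1} + {Z9, P1, M3, P5}: 38 + 42 = 80
  {Z9, C1} + {P1, M3, P5}: 43 + 42 = 85
  {P1, C1} + {Z9, M3, P5}: 48 + 32 = 80
  … (15 splits in total)
Best: vehicle 1 DC → P1 → DC = 10; vehicle 2 DC → Z9 → M3 → C1 → P5 → DC = 69; combined 79.

Minimum combined distance: 79 blocks.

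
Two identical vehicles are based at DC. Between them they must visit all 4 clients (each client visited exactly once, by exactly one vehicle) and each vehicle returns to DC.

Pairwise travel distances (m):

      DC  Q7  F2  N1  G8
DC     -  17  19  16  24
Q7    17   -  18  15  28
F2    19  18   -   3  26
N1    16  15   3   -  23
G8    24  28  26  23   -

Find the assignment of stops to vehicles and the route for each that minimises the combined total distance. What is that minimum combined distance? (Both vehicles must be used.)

Try each way of splitting the stops between the two vehicles (each non-empty) and, for each split, find the best tour for each vehicle:
  {Q7} + {F2, N1, G8}: 34 + 69 = 103
  {F2} + {Q7, N1, G8}: 38 + 79 = 117
  {Q7, F2} + {N1, G8}: 54 + 63 = 117
  {N1} + {Q7, F2, G8}: 32 + 85 = 117
  {Q7, N1} + {F2, G8}: 48 + 69 = 117
  {F2, N1} + {Q7, G8}: 38 + 69 = 107
  … (7 splits in total)
  {Q7, F2, N1} + {G8}: 54 + 48 = 102  ← best
Best: vehicle 1 DC → Q7 → F2 → N1 → DC = 54; vehicle 2 DC → G8 → DC = 48; combined 102.

102 m — the smallest possible combined total.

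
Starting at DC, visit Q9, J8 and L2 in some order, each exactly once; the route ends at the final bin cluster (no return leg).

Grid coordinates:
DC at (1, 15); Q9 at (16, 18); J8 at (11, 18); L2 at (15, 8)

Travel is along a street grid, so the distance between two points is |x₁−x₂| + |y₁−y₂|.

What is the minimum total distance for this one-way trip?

There are 3! = 6 possible orderings.
DC - Q9 - J8 - L2: 18+5+14 = 37
DC - Q9 - L2 - J8: 18+11+14 = 43
DC - J8 - Q9 - L2: 13+5+11 = 29
DC - J8 - L2 - Q9: 13+14+11 = 38
DC - L2 - Q9 - J8: 21+11+5 = 37
DC - L2 - J8 - Q9: 21+14+5 = 40
The minimum is 29.
One shortest path: DC → J8 → Q9 → L2.

Minimum one-way distance = 29.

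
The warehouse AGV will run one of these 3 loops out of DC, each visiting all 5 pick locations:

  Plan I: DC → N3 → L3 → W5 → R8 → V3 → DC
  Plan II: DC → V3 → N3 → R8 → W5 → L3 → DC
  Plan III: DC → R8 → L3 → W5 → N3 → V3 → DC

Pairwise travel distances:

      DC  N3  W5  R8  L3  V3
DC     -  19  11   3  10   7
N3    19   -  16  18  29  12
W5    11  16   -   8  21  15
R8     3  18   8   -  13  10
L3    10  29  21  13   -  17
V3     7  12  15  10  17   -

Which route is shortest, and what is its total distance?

Plan I: 19 + 29 + 21 + 8 + 10 + 7 = 94
Plan II: 7 + 12 + 18 + 8 + 21 + 10 = 76
Plan III: 3 + 13 + 21 + 16 + 12 + 7 = 72

Shortest is Plan III, total 72.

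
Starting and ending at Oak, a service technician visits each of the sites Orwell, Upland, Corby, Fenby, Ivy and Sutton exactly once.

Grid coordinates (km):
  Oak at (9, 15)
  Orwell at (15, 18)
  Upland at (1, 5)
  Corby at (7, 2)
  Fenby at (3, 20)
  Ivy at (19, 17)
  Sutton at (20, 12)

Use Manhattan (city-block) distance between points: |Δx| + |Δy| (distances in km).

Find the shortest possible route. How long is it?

Minimum total distance: 80 km.

With 6 stops there are 6!/2 = 360 distinct round trips (a route and its reverse cost the same).
Oak→Orwell→Upland→Corby→Fenby→Ivy→Sutton→Oak: 9+27+9+22+19+6+14 = 106
Oak→Orwell→Upland→Corby→Fenby→Sutton→Ivy→Oak: 9+27+9+22+25+6+12 = 110
Oak→Orwell→Upland→Corby→Ivy→Fenby→Sutton→Oak: 9+27+9+27+19+25+14 = 130
Oak→Orwell→Upland→Corby→Ivy→Sutton→Fenby→Oak: 9+27+9+27+6+25+11 = 114
Oak→Orwell→Upland→Corby→Sutton→Fenby→Ivy→Oak: 9+27+9+23+25+19+12 = 124
Oak→Orwell→Upland→Corby→Sutton→Ivy→Fenby→Oak: 9+27+9+23+6+19+11 = 104
Oak→Orwell→Upland→Fenby→Corby→Ivy→Sutton→Oak: 9+27+17+22+27+6+14 = 122
Oak→Orwell→Upland→Fenby→Corby→Sutton→Ivy→Oak: 9+27+17+22+23+6+12 = 116
… (352 more)
Oak→Orwell→Ivy→Sutton→Corby→Upland→Fenby→Oak: 9+5+6+23+9+17+11 = 80  ← best
The minimum is 80.
One optimal route: Oak → Orwell → Ivy → Sutton → Corby → Upland → Fenby → Oak (or its reverse).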